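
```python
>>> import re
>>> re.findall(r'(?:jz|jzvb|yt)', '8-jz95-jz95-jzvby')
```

['jz', 'jz', 'jz']

The regex engine tests alternatives in the order written; an earlier branch that matches wins even if a later one would match more.
With no groups in the pattern, `findall` gives back each whole match — 3 here.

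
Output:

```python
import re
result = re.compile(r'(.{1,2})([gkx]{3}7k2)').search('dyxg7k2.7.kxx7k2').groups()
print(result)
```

('7.', 'kxx7k2')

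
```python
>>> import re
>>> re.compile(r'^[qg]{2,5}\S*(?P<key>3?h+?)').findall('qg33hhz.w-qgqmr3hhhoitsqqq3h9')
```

['h']

The pattern matches anchored at the start of the string; then 2 to 5 of one of [qg], then zero or more of a non-whitespace character; then optionally a literal '3', then one or more of a literal 'h' (lazy) (captured as 'key').
Walking the string: at [0:28] match 'qg33hhz.w-qgqmr3hhhoitsqqq3h', group 1 = 'h'.
Because there's exactly one group, `findall` drops the full match and keeps group 1 from the one hit.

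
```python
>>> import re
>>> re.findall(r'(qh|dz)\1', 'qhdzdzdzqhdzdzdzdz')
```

`\1` has to match the exact text group 1 already captured.
Scanning left to right: at [2:6] match 'dzdz', group 1 = 'dz'; at [10:14] match 'dzdz', group 1 = 'dz'; at [14:18] match 'dzdz', group 1 = 'dz'.
Because there's exactly one group, `findall` drops the full match and keeps group 1 from each hit.

['dz', 'dz', 'dz']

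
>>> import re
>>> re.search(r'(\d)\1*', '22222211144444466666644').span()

The backreference `\1` re-matches whatever the first group consumed, character for character.
`re.search` tries every starting position until one works.
The match spans [0:6] → '222222'.
Captured: group 1 = '2'.

(0, 6)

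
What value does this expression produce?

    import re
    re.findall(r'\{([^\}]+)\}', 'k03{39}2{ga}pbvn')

['39', 'ga']

Walking the string: at [3:7] match '{39}', group 1 = '39'; at [8:12] match '{ga}', group 1 = 'ga'.
Because there's exactly one group, `findall` drops the full match and keeps group 1 from each hit.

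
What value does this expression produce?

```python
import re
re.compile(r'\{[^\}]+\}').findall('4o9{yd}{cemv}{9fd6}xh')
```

['{yd}', '{cemv}', '{9fd6}']

With no groups in the pattern, `findall` gives back each whole match — 3 here.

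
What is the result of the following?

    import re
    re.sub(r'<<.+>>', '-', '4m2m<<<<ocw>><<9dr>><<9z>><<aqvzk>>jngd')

`sub` substitutes '-' at each match site.

'4m2m-jngd'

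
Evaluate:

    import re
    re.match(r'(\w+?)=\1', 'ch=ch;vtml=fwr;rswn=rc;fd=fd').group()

`\1` has to match the exact text group 1 already captured.
`re.match` won't scan ahead — the pattern has to work from the very first character.
The match spans [0:5] → 'ch=ch'.
Captured: group 1 = 'ch'.

'ch=ch'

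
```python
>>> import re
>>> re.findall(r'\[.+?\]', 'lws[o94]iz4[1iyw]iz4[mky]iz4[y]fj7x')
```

Lazy quantifiers expand one character at a time until the remainder of the pattern can match.
Walking the string: at [3:8] → '[o94]'; at [11:17] → '[1iyw]'; at [20:25] → '[mky]'; at [28:31] → '[y]'.
`findall` yields the raw match text (4 of them) because the pattern has no groups.

['[o94]', '[1iyw]', '[mky]', '[y]']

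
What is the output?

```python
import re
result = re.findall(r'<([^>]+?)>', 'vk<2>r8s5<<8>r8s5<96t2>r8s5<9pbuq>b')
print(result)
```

`findall` collects group 1 from each match (4 total).

['2', '<8', '96t2', '9pbuq']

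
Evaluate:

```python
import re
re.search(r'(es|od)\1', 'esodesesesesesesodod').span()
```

(4, 8)

`\1` has to match the exact text group 1 already captured.
The match spans [4:8] → 'eses'.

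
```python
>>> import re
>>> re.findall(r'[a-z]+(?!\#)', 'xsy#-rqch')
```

['xs', 'rqch']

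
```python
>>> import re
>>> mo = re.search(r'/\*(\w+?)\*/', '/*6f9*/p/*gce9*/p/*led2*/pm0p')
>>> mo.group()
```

The match spans [0:7] → '/*6f9*/'.

'/*6f9*/'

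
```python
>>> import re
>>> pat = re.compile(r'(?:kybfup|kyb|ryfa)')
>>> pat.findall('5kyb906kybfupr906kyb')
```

['kyb', 'kybfup', 'kyb']

`|` is ordered: at each position the engine commits to the first alternative that works.
Walking the string: at [1:4] → 'kyb'; at [7:13] → 'kybfup'; at [17:20] → 'kyb'.
Since nothing is captured, `findall` lists the 3 matched substrings directly.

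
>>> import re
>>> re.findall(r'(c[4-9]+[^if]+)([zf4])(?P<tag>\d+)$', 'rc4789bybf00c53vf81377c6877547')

[('c68775', '4', '7')]

This matches the literal 'c', then one or more of a character in [4-9], then one or more of any character except [if] (captured); then one of [zf4] (captured); then one or more of a digit (captured as 'tag'); then anchored at the end.
Scanning left to right: at [22:30] match 'c6877547', groups = ('c68775', '4', '7').
`findall` packs the 3 group values into a tuple for every match.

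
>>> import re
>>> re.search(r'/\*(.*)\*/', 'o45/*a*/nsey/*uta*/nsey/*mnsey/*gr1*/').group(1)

'a*/nsey/*uta*/nsey/*mnsey/*gr1'

`re.search` tries every starting position until one works.
The match spans [3:37] → '/*a*/nsey/*uta*/nsey/*mnsey/*gr1*/'.
Captured: group 1 = 'a*/nsey/*uta*/nsey/*mnsey/*gr1'.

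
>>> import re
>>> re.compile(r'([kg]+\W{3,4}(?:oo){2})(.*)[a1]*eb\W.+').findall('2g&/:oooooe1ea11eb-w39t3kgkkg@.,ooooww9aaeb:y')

[('g&/:oooo', 'oe1ea11eb-w39t3kgkkg@.,ooooww9aa')]

This matches one or more of one of [kg], then 3 to 4 of a non-word character, then the literal 'oo' repeated 2 times (captured); then zero or more of any character (captured); then zero or more of one of [a1], then the literal 'eb'; then a non-word character, then one or more of any character.
Scanning left to right: at [1:45] match 'g&/:oooooe1ea11eb-w39t3kgkkg@.,ooooww9aaeb:y', groups = ('g&/:oooo', 'oe1ea11eb-w39t3kgkkg@.,ooooww9aa').
2 groups means the one result is a tuple of 2 captured strings — 1 here.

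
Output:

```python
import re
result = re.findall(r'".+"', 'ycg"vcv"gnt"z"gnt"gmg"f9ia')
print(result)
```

['"vcv"gnt"z"gnt"gmg"']

No capturing groups, so `findall` returns the 1 full match string.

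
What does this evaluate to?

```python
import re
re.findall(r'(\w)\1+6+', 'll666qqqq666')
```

The backreference `\1` re-matches whatever the first group consumed, character for character.
One capturing group, so `findall` returns just the captured substring from each match — 2 in all.

['l', 'q']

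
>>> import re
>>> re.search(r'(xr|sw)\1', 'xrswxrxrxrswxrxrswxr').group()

'xrxr'

After group 1 captures some text, `\1` only succeeds where that same text appears again.
The match spans [4:8] → 'xrxr'.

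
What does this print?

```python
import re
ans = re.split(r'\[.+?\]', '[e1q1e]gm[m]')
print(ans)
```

A non-greedy quantifier consumes as few characters as it can — just enough that the remainder of the pattern still matches from where it stops; whatever follows it matches normally.
Each match becomes a cut point; 3 segments remain.

['', 'gm', '']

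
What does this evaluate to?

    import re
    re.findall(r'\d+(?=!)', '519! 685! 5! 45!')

['519', '685', '5', '45']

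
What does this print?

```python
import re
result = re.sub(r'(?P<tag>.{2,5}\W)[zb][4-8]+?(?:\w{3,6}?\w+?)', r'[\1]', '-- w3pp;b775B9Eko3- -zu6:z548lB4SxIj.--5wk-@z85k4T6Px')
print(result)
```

--[ w3pp;]Eko3-[ -zu6:]4SxIj.-[-5wk-@]6Px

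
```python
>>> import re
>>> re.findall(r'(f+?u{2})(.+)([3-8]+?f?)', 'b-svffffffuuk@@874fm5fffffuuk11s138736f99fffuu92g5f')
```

[('ffffffuu', 'k@@874fm5fffffuuk11s138736f99fffuu92g', '5f')]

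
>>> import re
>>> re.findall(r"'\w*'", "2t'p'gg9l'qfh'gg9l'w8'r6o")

Scanning left to right: at [2:5] → "'p'"; at [9:14] → "'qfh'"; at [18:22] → "'w8'".
Since nothing is captured, `findall` lists the 3 matched substrings directly.

["'p'", "'qfh'", "'w8'"]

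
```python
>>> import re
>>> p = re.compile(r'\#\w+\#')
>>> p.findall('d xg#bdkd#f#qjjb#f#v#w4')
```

Since nothing is captured, `findall` lists the 3 matched substrings directly.

['#bdkd#', '#qjjb#', '#v#']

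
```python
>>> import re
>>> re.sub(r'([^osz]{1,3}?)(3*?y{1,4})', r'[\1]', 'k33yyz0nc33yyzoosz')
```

The pattern matches 1 to 3 of any character except [osz] (lazy) (captured); then zero or more of the literal '3' (lazy), then 1 to 4 of the literal 'y' (captured).
Matches: at [0:5] → 'k33yy'; at [6:13] → '0nc33yy'.
Each match is replaced using the text its own group 1 captured.

'[k]z[0nc]zoosz'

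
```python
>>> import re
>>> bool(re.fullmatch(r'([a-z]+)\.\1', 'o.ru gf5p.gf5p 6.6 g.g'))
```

False

After group 1 captures some text, `\1` only succeeds where that same text appears again.
For `fullmatch`, every character of the input must be accounted for by the pattern.
Here there's no way to consume every character, so the call returns None, and `bool(None)` is False.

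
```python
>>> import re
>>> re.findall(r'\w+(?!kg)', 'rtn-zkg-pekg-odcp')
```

['rtn', 'zkg', 'pekg', 'odcp']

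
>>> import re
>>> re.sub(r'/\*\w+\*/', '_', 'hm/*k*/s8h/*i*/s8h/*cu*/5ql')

'hm_s8h_s8h_5ql'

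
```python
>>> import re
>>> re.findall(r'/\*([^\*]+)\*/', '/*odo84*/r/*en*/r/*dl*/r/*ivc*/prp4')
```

['odo84', 'en', 'dl', 'ivc']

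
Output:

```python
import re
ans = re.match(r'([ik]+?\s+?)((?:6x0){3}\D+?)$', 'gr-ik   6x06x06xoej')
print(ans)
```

None

This matches one or more of one of [ik] (lazy), then one or more of whitespace (lazy) (captured); then the literal '6x0' repeated 3 times, then one or more of a non-digit (lazy) (captured); then anchored at the end.
`re.match` only tries the pattern at the start of the string.
Here the string doesn't start with a match, so the call returns None.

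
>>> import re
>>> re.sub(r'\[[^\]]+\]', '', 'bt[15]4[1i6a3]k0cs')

Matches: at [2:6] → '[15]'; at [7:14] → '[1i6a3]'.
`sub` substitutes '' at each match site.

'bt4k0cs'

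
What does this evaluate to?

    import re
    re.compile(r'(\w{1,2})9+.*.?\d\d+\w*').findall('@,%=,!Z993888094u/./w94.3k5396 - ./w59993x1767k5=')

['Z9']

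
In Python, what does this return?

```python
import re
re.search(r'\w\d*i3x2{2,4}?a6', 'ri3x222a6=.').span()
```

The pattern matches a word character, then zero or more of a digit, then the literal 'i3x'; then 2 to 4 of the literal '2' (lazy), then the literal 'a6'.
`search` walks the string left to right and returns the first match it finds.
The match spans [0:9] → 'ri3x222a6'.

(0, 9)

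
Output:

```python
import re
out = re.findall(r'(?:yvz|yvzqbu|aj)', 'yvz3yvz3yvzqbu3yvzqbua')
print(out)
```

Alternation tries branches left to right and keeps the first one that lets the overall match succeed at that position.
Walking the string: at [0:3] → 'yvz'; at [4:7] → 'yvz'; at [8:11] → 'yvz'; at [15:18] → 'yvz'.
Since nothing is captured, `findall` lists the 4 matched substrings directly.

['yvz', 'yvz', 'yvz', 'yvz']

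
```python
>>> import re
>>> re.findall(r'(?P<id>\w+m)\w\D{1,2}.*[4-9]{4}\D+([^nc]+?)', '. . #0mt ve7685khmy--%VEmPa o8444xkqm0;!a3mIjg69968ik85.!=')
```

[('0m', '8')]

This matches one or more of a word character, then a literal 'm' (captured as 'id'); then a word character, then 1 to 2 of a non-digit, then zero or more of any character; then exactly 4 of a character in [4-9]; then one or more of a non-digit; then one or more of any character except [nc] (lazy) (captured).
With the lazy modifier that quantifier settles for the fewest repetitions that let the rest of the pattern succeed (the atoms after it are unaffected and can still be greedy).
Matches: at [5:54] match '0mt ve7685khmy--%VEmPa o8444xkqm0;!a3mIjg69968ik8', groups = ('0m', '8').
With 2 capturing groups, `findall` returns a 2-tuple per match.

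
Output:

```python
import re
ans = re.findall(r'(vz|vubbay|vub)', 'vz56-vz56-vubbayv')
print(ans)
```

['vz', 'vz', 'vubbay']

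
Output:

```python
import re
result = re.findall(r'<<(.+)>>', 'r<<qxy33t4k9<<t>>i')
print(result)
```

One capturing group, so `findall` returns just the captured substring from the one match — 1 in all.

['qxy33t4k9<<t']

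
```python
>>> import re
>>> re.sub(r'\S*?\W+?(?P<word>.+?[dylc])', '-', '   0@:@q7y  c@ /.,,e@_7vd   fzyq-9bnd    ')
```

This matches zero or more of a non-whitespace character (lazy), then one or more of a non-word character (lazy); then one or more of any character (lazy), then one of [dylc] (captured as 'word').
A non-greedy quantifier consumes as few characters as it can — just enough that the remainder of the pattern still matches from where it stops; whatever follows it matches normally.
Matches: at [0:10] → '   0@:@q7y'; at [10:13] → '  c'; at [13:25] → '@ /.,,e@_7vd'; at [25:31] → '   fzy'; at [31:37] → 'q-9bnd'.
Every occurrence is swapped for '-'.

'-----    '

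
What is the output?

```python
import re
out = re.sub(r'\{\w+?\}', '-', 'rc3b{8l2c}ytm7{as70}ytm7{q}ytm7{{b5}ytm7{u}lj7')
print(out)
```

Every occurrence is swapped for '-'.

rc3b-ytm7-ytm7-ytm7{-ytm7-lj7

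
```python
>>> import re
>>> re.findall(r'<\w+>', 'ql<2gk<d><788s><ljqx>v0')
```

Scanning left to right: at [6:9] → '<d>'; at [9:15] → '<788s>'; at [15:21] → '<ljqx>'.
`findall` yields the raw match text (3 of them) because the pattern has no groups.

['<d>', '<788s>', '<ljqx>']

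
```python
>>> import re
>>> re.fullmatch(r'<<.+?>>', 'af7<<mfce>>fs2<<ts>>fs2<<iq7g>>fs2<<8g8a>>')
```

None

`re.fullmatch` is like wrapping the pattern in `^…$` (in single-line mode).
Here the string isn't matched end-to-end, so the call returns None.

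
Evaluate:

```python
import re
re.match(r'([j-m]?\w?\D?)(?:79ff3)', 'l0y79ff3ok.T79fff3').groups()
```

('l0y',)

The pattern matches optionally a character in [j-m], then optionally a word character, then optionally a non-digit (captured); then the literal '79f', then the literal 'f3' (non-capturing group).
`re.match` won't scan ahead — the pattern has to work from the very first character.
The match spans [0:8] → 'l0y79ff3'.
Captured: group 1 = 'l0y'.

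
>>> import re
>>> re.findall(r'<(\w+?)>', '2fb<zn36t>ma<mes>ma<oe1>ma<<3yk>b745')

['zn36t', 'mes', 'oe1', '3yk']

Scanning left to right: at [3:10] match '<zn36t>', group 1 = 'zn36t'; at [12:17] match '<mes>', group 1 = 'mes'; at [19:24] match '<oe1>', group 1 = 'oe1'; at [27:32] match '<3yk>', group 1 = '3yk'.
One capturing group, so `findall` returns just the captured substring from each match — 4 in all.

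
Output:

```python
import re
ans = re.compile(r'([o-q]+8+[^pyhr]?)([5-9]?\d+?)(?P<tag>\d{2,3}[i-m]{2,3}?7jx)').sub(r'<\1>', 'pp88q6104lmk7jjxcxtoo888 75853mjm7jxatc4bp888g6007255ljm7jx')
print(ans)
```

Pattern: one or more of a character in [o-q], then one or more of a literal '8', then optionally any character except [pyhr] (captured); then optionally a character in [5-9], then one or more of a digit (lazy) (captured); then 2 to 3 of a digit, then 2 to 3 of a character in [i-m] (lazy), then the literal '7jx' (captured as 'tag').
Matches: at [19:36] → 'oo888 75853mjm7jx'; at [41:59] → 'p888g6007255ljm7jx'.
`\1` in the replacement pulls in group 1's text for each match.

pp88q6104lmk7jjxcxt<oo888 >atc4b<p888g>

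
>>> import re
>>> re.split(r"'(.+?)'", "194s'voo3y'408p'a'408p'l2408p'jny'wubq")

['194s', 'voo3y', '408p', 'a', '408p', 'l2408p', "jny'wubq"]

The `?` after the quantifier makes it lazy — it takes as little as possible before letting the rest of the pattern try.
Matches to split on: at [4:11] → "'voo3y'"; at [15:18] → "'a'"; at [22:30] → "'l2408p'".
The group in the pattern means `split` returns the separators' captures alongside the pieces.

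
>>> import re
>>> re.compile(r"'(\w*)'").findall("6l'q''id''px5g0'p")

['q', 'id', 'px5g0']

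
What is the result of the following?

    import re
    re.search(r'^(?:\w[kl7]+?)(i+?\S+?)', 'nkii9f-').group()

'nkii'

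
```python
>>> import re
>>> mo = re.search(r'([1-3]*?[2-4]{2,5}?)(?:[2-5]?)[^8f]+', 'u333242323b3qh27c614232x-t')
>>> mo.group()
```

'333242323b3qh27c614232x-t'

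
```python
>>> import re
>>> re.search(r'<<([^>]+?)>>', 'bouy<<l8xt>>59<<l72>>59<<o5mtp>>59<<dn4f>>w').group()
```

'<<l8xt>>'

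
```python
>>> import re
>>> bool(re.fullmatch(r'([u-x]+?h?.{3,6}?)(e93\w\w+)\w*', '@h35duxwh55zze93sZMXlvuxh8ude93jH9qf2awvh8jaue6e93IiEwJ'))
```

False

This matches one or more of a character in [u-x] (lazy), then optionally a literal 'h', then 3 to 6 of any character (lazy) (captured); then the literal 'e93', then a word character, then one or more of a word character (captured); then zero or more of a word character.
`fullmatch` succeeds only if the pattern covers the string from start to end.
Here the string isn't matched end-to-end, so the call returns None, and `bool(None)` is False.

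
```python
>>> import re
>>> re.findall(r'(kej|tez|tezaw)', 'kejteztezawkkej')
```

Alternation isn't longest-match — the leftmost alternative that fits at this position is chosen.
Walking the string: at [0:3] match 'kej', group 1 = 'kej'; at [3:6] match 'tez', group 1 = 'tez'; at [6:9] match 'tez', group 1 = 'tez'; at [12:15] match 'kej', group 1 = 'kej'.
One capturing group, so `findall` returns just the captured substring from each match — 4 in all.

['kej', 'tez', 'tez', 'kej']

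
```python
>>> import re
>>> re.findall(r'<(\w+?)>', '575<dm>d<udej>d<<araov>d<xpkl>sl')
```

With a single group, `findall` returns only what that group captured — 4 items.

['dm', 'udej', 'araov', 'xpkl']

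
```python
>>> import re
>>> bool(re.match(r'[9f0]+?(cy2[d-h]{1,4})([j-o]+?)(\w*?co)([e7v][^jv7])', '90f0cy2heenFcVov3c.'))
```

`re.match` only tries the pattern at the start of the string.
Here the string doesn't start with a match, so the call returns None, and `bool(None)` is False.

False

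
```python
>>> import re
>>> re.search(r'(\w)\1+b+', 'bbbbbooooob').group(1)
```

The match spans [0:5] → 'bbbbb'.
Captured: group 1 = 'b'.

'b'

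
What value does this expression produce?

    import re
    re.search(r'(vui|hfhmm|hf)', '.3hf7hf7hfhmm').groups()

('hf',)

The match spans [2:4] → 'hf'.
Captured: group 1 = 'hf'.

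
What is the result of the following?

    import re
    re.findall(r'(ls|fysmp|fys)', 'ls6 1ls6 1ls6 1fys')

Scanning left to right: at [0:2] match 'ls', group 1 = 'ls'; at [5:7] match 'ls', group 1 = 'ls'; at [10:12] match 'ls', group 1 = 'ls'; at [15:18] match 'fys', group 1 = 'fys'.
Because there's exactly one group, `findall` drops the full match and keeps group 1 from each hit.

['ls', 'ls', 'ls', 'fys']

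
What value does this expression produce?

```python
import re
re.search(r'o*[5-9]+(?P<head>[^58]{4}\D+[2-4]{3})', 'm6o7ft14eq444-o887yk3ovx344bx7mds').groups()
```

('ft14eq444',)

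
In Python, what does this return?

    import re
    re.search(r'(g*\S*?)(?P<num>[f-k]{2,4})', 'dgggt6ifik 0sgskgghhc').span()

(0, 4)

Pattern: zero or more of the literal 'g', then zero or more of a non-whitespace character (lazy) (captured); then 2 to 4 of a character in [f-k] (captured as 'num').
With the lazy modifier that quantifier settles for the fewest repetitions that let the rest of the pattern succeed (the atoms after it are unaffected and can still be greedy).
`search` walks the string left to right and returns the first match it finds.
The match spans [0:4] → 'dggg'.
Captured: group 1 = 'd', group 2 = 'ggg'.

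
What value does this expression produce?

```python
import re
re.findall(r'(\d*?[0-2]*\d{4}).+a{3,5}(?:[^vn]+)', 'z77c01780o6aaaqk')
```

One capturing group, so `findall` returns just the captured substring from the one match — 1 in all.

['01780']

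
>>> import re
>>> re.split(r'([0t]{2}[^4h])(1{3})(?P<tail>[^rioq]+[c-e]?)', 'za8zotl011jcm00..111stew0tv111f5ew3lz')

['za8zotl011jcm00..111stew', '0tv', '111', 'f5ew3lz', '']

The pattern matches exactly 2 of one of [0t], then any character except [4h] (captured); then exactly 3 of a literal '1' (captured); then one or more of any character except [rioq], then optionally a character in [c-e] (captured as 'tail').
Matches to split on: at [24:37] → '0tv111f5ew3lz'.
`re.split` interleaves the captured-group text with the surrounding fragments.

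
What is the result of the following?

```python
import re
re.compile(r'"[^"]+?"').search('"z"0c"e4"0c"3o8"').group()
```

'"z"'

`search` walks the string left to right and returns the first match it finds.
The match spans [0:3] → '"z"'.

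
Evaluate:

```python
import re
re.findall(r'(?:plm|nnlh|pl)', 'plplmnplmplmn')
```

Alternation isn't longest-match — the leftmost alternative that fits at this position is chosen.
With no groups in the pattern, `findall` gives back each whole match — 4 here.

['pl', 'plm', 'plm', 'plm']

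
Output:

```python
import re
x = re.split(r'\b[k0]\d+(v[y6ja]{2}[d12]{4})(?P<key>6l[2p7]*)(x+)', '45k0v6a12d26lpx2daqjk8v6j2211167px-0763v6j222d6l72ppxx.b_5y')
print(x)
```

['45k0v6a12d26lpx2daqjk8v6j2211167px-', 'v6j222d', '6l72pp', 'xx', '.b_5y']

`re.split` interleaves the captured-group text with the surrounding fragments.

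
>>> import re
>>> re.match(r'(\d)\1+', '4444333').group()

After group 1 captures some text, `\1` only succeeds where that same text appears again.
`re.match` only tries the pattern at the start of the string.
The match spans [0:4] → '4444'.
Captured: group 1 = '4'.

'4444'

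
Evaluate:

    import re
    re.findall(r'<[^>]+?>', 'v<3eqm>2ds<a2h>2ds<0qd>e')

With no groups in the pattern, `findall` gives back each whole match — 3 here.

['<3eqm>', '<a2h>', '<0qd>']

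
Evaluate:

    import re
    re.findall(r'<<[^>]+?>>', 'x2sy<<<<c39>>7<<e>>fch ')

['<<<<c39>>', '<<e>>']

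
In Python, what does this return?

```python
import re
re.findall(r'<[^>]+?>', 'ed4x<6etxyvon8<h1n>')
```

Matches: at [4:19] → '<6etxyvon8<h1n>'.
With no groups in the pattern, `findall` gives back each whole match — 1 here.

['<6etxyvon8<h1n>']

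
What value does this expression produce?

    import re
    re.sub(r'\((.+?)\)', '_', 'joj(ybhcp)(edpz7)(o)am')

Lazy quantifiers expand one character at a time until the remainder of the pattern can match.
Matches: at [3:10] → '(ybhcp)'; at [10:17] → '(edpz7)'; at [17:20] → '(o)'.
Every occurrence is swapped for '_'.

'joj___am'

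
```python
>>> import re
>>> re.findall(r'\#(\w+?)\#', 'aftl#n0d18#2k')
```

One capturing group, so `findall` returns just the captured substring from the one match — 1 in all.

['n0d18']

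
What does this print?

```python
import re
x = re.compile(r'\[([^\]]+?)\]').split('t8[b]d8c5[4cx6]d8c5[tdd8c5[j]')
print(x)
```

Because the pattern has a capturing group, `split` also inserts each captured text between the pieces.

['t8', 'b', 'd8c5', '4cx6', 'd8c5', 'tdd8c5[j', '']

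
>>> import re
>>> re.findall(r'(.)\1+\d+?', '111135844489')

['1', '4']

After group 1 captures some text, `\1` only succeeds where that same text appears again.
Walking the string: at [0:5] match '11113', group 1 = '1'; at [7:11] match '4448', group 1 = '4'.
Because there's exactly one group, `findall` drops the full match and keeps group 1 from each hit.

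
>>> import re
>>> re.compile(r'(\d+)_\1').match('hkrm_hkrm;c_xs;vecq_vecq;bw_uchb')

None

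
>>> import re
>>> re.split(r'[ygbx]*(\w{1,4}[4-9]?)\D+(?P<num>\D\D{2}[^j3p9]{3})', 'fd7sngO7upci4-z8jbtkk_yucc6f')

['fd7', 'sngO7', 'pci4-z', '', '8jbt', 'yucc6f', '']

This matches zero or more of one of [ygbx]; then 1 to 4 of a word character, then optionally a character in [4-9] (captured); then one or more of a non-digit; then a non-digit, then exactly 2 of a non-digit, then exactly 3 of any character except [j3p9] (captured as 'num').
Matches to split on: at [3:15] → 'sngO7upci4-z'; at [15:28] → '8jbtkk_yucc6f'.
`re.split` interleaves the captured-group text with the surrounding fragments.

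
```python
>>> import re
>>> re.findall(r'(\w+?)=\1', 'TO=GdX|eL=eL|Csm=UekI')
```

['eL']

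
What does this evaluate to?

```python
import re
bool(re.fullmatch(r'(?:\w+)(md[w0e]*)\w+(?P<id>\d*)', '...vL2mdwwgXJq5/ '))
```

`fullmatch` succeeds only if the pattern covers the string from start to end.
Here the pattern can't cover the whole string, so the call returns None, and `bool(None)` is False.

False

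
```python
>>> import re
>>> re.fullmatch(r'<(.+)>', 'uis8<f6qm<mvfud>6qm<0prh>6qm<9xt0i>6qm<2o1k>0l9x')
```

None

`fullmatch` succeeds only if the pattern covers the string from start to end.
Here there's no way to consume every character, so the call returns None.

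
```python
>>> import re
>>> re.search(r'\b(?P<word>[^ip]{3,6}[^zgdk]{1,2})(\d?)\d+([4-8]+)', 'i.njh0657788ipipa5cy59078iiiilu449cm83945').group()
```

'.njh0657788'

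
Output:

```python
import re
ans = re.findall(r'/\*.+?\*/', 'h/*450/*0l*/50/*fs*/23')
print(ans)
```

A non-greedy quantifier consumes as few characters as it can — just enough that the remainder of the pattern still matches from where it stops; whatever follows it matches normally.
With no groups in the pattern, `findall` gives back each whole match — 2 here.

['/*450/*0l*/', '/*fs*/']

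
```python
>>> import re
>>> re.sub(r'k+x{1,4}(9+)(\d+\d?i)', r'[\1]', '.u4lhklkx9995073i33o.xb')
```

Pattern: one or more of a literal 'k', then 1 to 4 of the literal 'x'; then one or more of a literal '9' (captured); then one or more of a digit, then optionally a digit, then the literal 'i' (captured).
Matches: at [7:17] → 'kx9995073i'.
The replacement refers to a captured group, so each match is rewritten using its own captured text.

'.u4lhkl[999]33o.xb'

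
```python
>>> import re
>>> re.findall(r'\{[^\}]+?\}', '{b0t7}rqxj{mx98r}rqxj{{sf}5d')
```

Walking the string: at [0:6] → '{b0t7}'; at [10:17] → '{mx98r}'; at [21:26] → '{{sf}'.
Since nothing is captured, `findall` lists the 3 matched substrings directly.

['{b0t7}', '{mx98r}', '{{sf}']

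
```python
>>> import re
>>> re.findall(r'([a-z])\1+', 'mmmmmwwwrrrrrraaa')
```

['m', 'w', 'r', 'a']

A backreference is literal: `\1` must see the identical characters the first group matched.
With a single group, `findall` returns only what that group captured — 4 items.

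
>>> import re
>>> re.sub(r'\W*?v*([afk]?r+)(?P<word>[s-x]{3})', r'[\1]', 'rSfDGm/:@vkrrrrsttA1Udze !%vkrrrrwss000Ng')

'rSfDGm[krrrr]A1Udze[krrrr]000Ng'

Pattern: zero or more of a non-word character (lazy), then zero or more of the literal 'v'; then optionally one of [afk], then one or more of the literal 'r' (captured); then exactly 3 of a character in [s-x] (captured as 'word').
Matches: at [6:18] → '/:@vkrrrrstt'; at [24:36] → ' !%vkrrrrwss'.
The replacement refers to a captured group, so each match is rewritten using its own captured text.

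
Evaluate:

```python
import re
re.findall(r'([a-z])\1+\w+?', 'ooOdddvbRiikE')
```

['o', 'd', 'i']

After group 1 captures some text, `\1` only succeeds where that same text appears again.
Scanning left to right: at [0:3] match 'ooO', group 1 = 'o'; at [3:7] match 'dddv', group 1 = 'd'; at [9:12] match 'iik', group 1 = 'i'.
One capturing group, so `findall` returns just the captured substring from each match — 3 in all.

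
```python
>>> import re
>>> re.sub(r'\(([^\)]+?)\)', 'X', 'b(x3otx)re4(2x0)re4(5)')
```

'bXre4Xre4X'

Matches: at [1:8] → '(x3otx)'; at [11:16] → '(2x0)'; at [19:22] → '(5)'.
Every occurrence is swapped for 'X'.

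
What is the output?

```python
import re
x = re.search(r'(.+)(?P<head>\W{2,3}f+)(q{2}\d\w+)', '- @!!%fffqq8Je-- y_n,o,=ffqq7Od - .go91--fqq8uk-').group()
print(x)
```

- @!!%fffqq8Je-- y_n,o,=ffqq7Od - .go91--fqq8uk

Pattern: one or more of any character (captured); then 2 to 3 of a non-word character, then one or more of a literal 'f' (captured as 'head'); then exactly 2 of the literal 'q', then a digit, then one or more of a word character (captured).
`re.search` scans for the first position where the pattern succeeds.
The match spans [0:47] → '- @!!%fffqq8Je-- y_n,o,=ffqq7Od - .go91--fqq8uk'.
Captured: group 1 = '- @!!%fffqq8Je-- y_n,o,=ffqq7Od - .go91', group 2 = '--f', group 3 = 'qq8uk'.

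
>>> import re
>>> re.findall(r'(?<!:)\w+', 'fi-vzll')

['fi', 'vzll']

The negative lookaround is zero-width — it rules out positions where the adjacent text would match, without consuming anything.
With no groups in the pattern, `findall` gives back each whole match — 2 here.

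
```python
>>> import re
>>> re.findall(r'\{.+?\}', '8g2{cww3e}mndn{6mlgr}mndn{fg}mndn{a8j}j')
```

['{cww3e}', '{6mlgr}', '{fg}', '{a8j}']

Lazy quantifiers expand one character at a time until the remainder of the pattern can match.
Walking the string: at [3:10] → '{cww3e}'; at [14:21] → '{6mlgr}'; at [25:29] → '{fg}'; at [33:38] → '{a8j}'.
Since nothing is captured, `findall` lists the 4 matched substrings directly.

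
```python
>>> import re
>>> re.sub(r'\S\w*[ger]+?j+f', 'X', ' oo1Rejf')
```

' X'

This matches a non-whitespace character, then zero or more of a word character; then one or more of one of [ger] (lazy), then one or more of a literal 'j'; then a literal 'f'.
Matches: at [1:8] → 'oo1Rejf'.
Each match is replaced by 'X'.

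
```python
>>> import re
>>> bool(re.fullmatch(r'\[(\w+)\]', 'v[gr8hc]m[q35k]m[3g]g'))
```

False

`fullmatch` succeeds only if the pattern covers the string from start to end.
Here the string isn't matched end-to-end, so the call returns None, and `bool(None)` is False.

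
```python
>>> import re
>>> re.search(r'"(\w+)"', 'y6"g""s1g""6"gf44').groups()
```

`search` walks the string left to right and returns the first match it finds.
The match spans [2:5] → '"g"'.
Captured: group 1 = 'g'.

('g',)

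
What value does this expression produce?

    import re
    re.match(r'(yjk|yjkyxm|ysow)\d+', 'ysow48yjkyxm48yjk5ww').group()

'ysow48'

`re.match` won't scan ahead — the pattern has to work from the very first character.
The match spans [0:6] → 'ysow48'.
Captured: group 1 = 'ysow'.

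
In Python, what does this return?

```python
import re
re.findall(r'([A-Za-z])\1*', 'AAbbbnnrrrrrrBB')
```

A backreference is literal: `\1` must see the identical characters the first group matched.
With a single group, `findall` returns only what that group captured — 5 items.

['A', 'b', 'n', 'r', 'B']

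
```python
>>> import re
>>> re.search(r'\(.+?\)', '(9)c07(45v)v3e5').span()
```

(0, 3)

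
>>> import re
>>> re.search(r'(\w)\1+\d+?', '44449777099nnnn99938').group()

'44449'

`\1` is not a pattern — it's the concrete string captured by group 1, re-applied verbatim.
The match spans [0:5] → '44449'.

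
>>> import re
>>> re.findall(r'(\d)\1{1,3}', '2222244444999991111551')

The backreference `\1` re-matches whatever the first group consumed, character for character.
Scanning left to right: at [0:4] match '2222', group 1 = '2'; at [5:9] match '4444', group 1 = '4'; at [10:14] match '9999', group 1 = '9'; at [15:19] match '1111', group 1 = '1'; at [19:21] match '55', group 1 = '5'.
With a single group, `findall` returns only what that group captured — 5 items.

['2', '4', '9', '1', '5']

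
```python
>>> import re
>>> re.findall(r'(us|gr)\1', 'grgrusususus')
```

`\1` is not a pattern — it's the concrete string captured by group 1, re-applied verbatim.
Walking the string: at [0:4] match 'grgr', group 1 = 'gr'; at [4:8] match 'usus', group 1 = 'us'; at [8:12] match 'usus', group 1 = 'us'.
`findall` collects group 1 from each match (3 total).

['gr', 'us', 'us']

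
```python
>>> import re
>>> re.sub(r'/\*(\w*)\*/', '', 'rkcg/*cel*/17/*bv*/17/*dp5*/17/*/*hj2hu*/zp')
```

Matches: at [4:11] → '/*cel*/'; at [13:19] → '/*bv*/'; at [21:28] → '/*dp5*/'; at [32:41] → '/*hj2hu*/'.
Each match is replaced by ''.

'rkcg171717/*zp'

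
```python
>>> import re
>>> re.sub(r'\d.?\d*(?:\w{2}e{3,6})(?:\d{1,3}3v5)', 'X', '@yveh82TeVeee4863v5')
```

`sub` substitutes 'X' at each match site.

'@yveh8X'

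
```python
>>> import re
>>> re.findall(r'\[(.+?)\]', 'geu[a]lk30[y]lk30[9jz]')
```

['a', 'y', '9jz']

A `+?`/`*?`/`{m,n}?` starts at its minimum and grows only as far as needed for what follows to match.
Matches: at [3:6] match '[a]', group 1 = 'a'; at [10:13] match '[y]', group 1 = 'y'; at [17:22] match '[9jz]', group 1 = '9jz'.
Because there's exactly one group, `findall` drops the full match and keeps group 1 from each hit.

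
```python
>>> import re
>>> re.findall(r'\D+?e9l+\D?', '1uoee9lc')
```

This matches one or more of a non-digit (lazy); then the literal 'e9', then one or more of a literal 'l', then optionally a non-digit.
Walking the string: at [1:8] → 'uoee9lc'.
`findall` yields the raw match text (1 of them) because the pattern has no groups.

['uoee9lc']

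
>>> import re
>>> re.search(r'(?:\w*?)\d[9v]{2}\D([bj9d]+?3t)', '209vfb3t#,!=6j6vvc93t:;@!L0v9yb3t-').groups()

The match spans [0:8] → '209vfb3t'.
Captured: group 1 = 'b3t'.

('b3t',)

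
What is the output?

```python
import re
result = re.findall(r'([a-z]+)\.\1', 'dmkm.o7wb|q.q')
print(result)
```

['q']

`\1` has to match the exact text group 1 already captured.
Walking the string: at [10:13] match 'q.q', group 1 = 'q'.
One capturing group, so `findall` returns just the captured substring from the one match — 1 in all.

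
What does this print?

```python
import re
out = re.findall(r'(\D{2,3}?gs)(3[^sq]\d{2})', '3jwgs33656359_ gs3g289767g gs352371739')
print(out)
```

Pattern: 2 to 3 of a non-digit (lazy), then the literal 'gs' (captured); then a literal '3', then any character except [sq], then exactly 2 of a digit (captured).
Matches: at [1:9] match 'jwgs3365', groups = ('jwgs', '3365'); at [13:21] match '_ gs3g28', groups = ('_ gs', '3g28'); at [25:33] match 'g gs3523', groups = ('g gs', '3523').
Multiple groups make `findall` return tuples — one 2-tuple for each match.

[('jwgs', '3365'), ('_ gs', '3g28'), ('g gs', '3523')]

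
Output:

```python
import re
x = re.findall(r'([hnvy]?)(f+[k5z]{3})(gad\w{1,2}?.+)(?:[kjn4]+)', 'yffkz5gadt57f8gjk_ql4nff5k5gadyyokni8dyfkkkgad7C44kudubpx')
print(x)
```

[('y', 'ffkz5', 'gadt57f8gjk_ql4nff5k5gadyyokni8dyfkkkgad7C44')]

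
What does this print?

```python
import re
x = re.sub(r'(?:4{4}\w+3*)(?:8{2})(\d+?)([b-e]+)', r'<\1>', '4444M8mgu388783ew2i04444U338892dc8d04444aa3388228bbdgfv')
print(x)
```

Pattern: exactly 4 of the literal '4', then one or more of a word character, then zero or more of the literal '3' (non-capturing group); then exactly 2 of a literal '8' (non-capturing group); then one or more of a digit (lazy) (captured); then one or more of a character in [b-e] (captured).
Matches: at [0:52] → '4444M8mgu388783ew2i04444U338892dc8d04444aa3388228bbd'.
`\1` in the replacement pulls in group 1's text for each match.

<228>gfv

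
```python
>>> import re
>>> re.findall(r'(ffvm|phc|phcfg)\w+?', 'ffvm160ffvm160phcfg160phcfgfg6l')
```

The regex engine tests alternatives in the order written; an earlier branch that matches wins even if a later one would match more.
`findall` collects group 1 from each match (4 total).

['ffvm', 'ffvm', 'phc', 'phc']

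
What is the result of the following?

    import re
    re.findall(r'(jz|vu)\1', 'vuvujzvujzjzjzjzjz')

['vu', 'jz', 'jz']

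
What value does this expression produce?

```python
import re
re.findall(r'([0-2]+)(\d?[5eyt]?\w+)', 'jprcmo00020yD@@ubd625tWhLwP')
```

[('00020', 'yD'), ('2', '5tWhLwP')]

2 groups means each result is a tuple of 2 captured strings — 2 here.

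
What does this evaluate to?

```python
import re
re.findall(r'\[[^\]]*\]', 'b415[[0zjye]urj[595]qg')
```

['[[0zjye]', '[595]']

`findall` yields the raw match text (2 of them) because the pattern has no groups.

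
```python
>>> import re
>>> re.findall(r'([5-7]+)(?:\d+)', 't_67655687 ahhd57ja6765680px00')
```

This matches one or more of a character in [5-7] (captured); then one or more of a digit (non-capturing group).
Matches: at [2:10] match '67655687', group 1 = '676556'; at [15:17] match '57', group 1 = '5'; at [19:26] match '6765680', group 1 = '67656'.
`findall` collects group 1 from each match (3 total).

['676556', '5', '67656']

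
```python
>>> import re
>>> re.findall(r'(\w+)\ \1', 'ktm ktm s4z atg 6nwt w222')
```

After group 1 captures some text, `\1` only succeeds where that same text appears again.
Matches: at [0:7] match 'ktm ktm', group 1 = 'ktm'.
Because there's exactly one group, `findall` drops the full match and keeps group 1 from the one hit.

['ktm']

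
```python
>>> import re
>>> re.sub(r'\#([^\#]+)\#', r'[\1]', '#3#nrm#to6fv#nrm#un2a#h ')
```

'[3]nrm[to6fv]nrm[un2a]h '

Matches: at [0:3] → '#3#'; at [6:13] → '#to6fv#'; at [16:22] → '#un2a#'.
`\1` in the replacement pulls in group 1's text for each match.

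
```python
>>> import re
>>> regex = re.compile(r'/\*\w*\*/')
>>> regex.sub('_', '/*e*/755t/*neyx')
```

Matches: at [0:5] → '/*e*/'.
`sub` substitutes '_' at each match site.

'_755t/*neyx'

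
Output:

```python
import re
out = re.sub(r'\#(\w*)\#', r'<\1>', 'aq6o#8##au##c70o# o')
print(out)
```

Matches: at [4:7] → '#8#'; at [7:11] → '#au#'; at [11:17] → '#c70o#'.
`\1` in the replacement pulls in group 1's text for each match.

aq6o<8><au><c70o> o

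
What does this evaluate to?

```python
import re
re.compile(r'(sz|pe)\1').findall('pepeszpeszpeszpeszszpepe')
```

`\1` is not a pattern — it's the concrete string captured by group 1, re-applied verbatim.
Scanning left to right: at [0:4] match 'pepe', group 1 = 'pe'; at [16:20] match 'szsz', group 1 = 'sz'; at [20:24] match 'pepe', group 1 = 'pe'.
One capturing group, so `findall` returns just the captured substring from each match — 3 in all.

['pe', 'sz', 'pe']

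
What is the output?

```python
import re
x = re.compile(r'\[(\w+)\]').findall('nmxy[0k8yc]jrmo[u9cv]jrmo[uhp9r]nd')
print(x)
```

['0k8yc', 'u9cv', 'uhp9r']

Walking the string: at [4:11] match '[0k8yc]', group 1 = '0k8yc'; at [15:21] match '[u9cv]', group 1 = 'u9cv'; at [25:32] match '[uhp9r]', group 1 = 'uhp9r'.
With a single group, `findall` returns only what that group captured — 3 items.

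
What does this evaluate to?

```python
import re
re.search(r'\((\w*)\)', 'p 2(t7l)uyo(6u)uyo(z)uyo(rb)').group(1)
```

`re.search` tries every starting position until one works.
The match spans [3:8] → '(t7l)'.
Captured: group 1 = 't7l'.

't7l'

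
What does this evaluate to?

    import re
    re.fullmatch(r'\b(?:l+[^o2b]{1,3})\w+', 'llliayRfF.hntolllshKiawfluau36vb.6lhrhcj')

None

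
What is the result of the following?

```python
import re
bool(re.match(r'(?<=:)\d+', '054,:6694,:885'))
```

The lookaround is zero-width — it requires the adjacent text to match without consuming it, so the asserted text isn't part of the match.
`match` is anchored at position 0; if the pattern doesn't fit there, it returns None.
Here position 0 doesn't satisfy it, so the call returns None, and `bool(None)` is False.

False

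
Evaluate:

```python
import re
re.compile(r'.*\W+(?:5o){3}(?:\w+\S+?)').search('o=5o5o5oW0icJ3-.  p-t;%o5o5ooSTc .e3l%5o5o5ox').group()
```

This matches zero or more of any character, then one or more of a non-word character, then the literal '5o' repeated 3 times; then one or more of a word character, then one or more of a non-whitespace character (lazy) (non-capturing group).
A non-greedy quantifier consumes as few characters as it can — just enough that the remainder of the pattern still matches from where it stops; whatever follows it matches normally.
`re.search` tries every starting position until one works.
The match spans [0:15] → 'o=5o5o5oW0icJ3-'.

'o=5o5o5oW0icJ3-'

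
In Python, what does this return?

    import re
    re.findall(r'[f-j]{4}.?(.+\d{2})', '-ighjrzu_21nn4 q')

The pattern matches exactly 4 of a character in [f-j], then optionally any character; then one or more of any character, then exactly 2 of a digit (captured).
Matches: at [1:11] match 'ighjrzu_21', group 1 = 'zu_21'.
With a single group, `findall` returns only what that group captured — 1 item.

['zu_21']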